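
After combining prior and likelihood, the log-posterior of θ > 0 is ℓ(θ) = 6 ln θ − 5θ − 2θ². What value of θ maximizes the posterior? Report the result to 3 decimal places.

ℓ'(θ) = 6/θ − 5 − 4θ. Setting this to zero and multiplying by θ: 4θ² + 5θ − 6 = 0.
θ = (−5 + √(5² + 4·4·6)) / (2·4) = (−5 + √121) / 8 = (−5 + 11)/8 = 3/4.
ℓ''(θ) = −6/θ² − 4 < 0, confirming a maximum.

θ̂_MAP = 0.750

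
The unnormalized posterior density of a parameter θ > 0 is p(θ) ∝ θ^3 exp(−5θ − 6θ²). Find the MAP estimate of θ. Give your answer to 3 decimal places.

ℓ'(θ) = 3/θ − 5 − 12θ. Setting this to zero and multiplying by θ: 12θ² + 5θ − 3 = 0.
θ = (−5 + √(5² + 4·12·3)) / (2·12) = (−5 + √169) / 24 = (−5 + 13)/24 = 1/3.
ℓ''(θ) = −3/θ² − 12 < 0, confirming a maximum.

θ̂_MAP = 0.333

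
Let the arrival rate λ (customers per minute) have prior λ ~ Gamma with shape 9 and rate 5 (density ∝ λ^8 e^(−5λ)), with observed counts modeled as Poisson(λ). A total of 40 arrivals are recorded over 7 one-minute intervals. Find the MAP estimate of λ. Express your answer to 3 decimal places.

Σxᵢ = 40, n = 7.
Posterior ∝ λ^8e^(−5λ) · λ^40e^(−7λ) = λ^48e^(−12λ), i.e. Gamma(shape=49, rate=12).
The mode of a Gamma(a, b) with a ≥ 1 (shape–rate) is (a−1)/b = 48/12 ≈ 4.000.

λ̂_MAP = 4.000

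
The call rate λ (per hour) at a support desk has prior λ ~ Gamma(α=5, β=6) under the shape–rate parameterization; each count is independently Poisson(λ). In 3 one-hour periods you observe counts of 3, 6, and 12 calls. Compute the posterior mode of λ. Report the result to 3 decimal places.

Σxᵢ = 3+6+12 = 21, with n = 3.
Posterior ∝ λ^4e^(−6λ) · λ^21e^(−3λ) = λ^25e^(−9λ), i.e. Gamma(shape=26, rate=9).
The mode of a Gamma(a, b) with a ≥ 1 (shape–rate) is (a−1)/b = 25/9 ≈ 2.778.

λ̂_MAP = 2.778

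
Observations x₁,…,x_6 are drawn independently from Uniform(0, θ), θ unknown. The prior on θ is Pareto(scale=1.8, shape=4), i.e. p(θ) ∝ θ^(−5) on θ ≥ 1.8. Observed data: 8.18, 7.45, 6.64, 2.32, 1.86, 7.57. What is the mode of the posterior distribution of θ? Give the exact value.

θ̂_MAP = 8.18

The Uniform(0, θ) likelihood is θ^(−n) for θ ≥ max(xᵢ), zero otherwise. Here max(xᵢ) = 8.18.
Posterior ∝ θ^(−5) · θ^(−6) = θ^(−11) on θ ≥ max(1.8, 8.18) = 8.18.
This density is strictly decreasing in θ, so the posterior mode lies at the lower boundary of the support.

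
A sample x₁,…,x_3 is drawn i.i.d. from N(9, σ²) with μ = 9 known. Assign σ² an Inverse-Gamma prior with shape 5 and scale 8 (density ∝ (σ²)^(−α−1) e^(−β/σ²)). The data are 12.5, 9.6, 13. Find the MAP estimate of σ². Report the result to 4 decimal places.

σ̂²_MAP = 2.9740

Sum of squared deviations about the known mean: SS = (12.5−9)² + (9.6−9)² + (13−9)² = 28.61.
The Normal likelihood contributes (σ²)^(−n/2) exp(−SS/(2σ²)), so the posterior is Inverse-Gamma(α + n/2, β + SS/2) = Inverse-Gamma(6.5, 22.305).
The mode of Inverse-Gamma(a, b) is b/(a+1) = 22.305/7.5 ≈ 2.9740.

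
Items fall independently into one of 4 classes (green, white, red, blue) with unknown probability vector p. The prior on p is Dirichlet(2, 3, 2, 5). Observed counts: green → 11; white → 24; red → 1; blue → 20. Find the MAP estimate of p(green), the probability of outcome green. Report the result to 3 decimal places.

The posterior is Dirichlet(αᵢ + nᵢ) = Dirichlet(13, 27, 3, 25).
For a Dirichlet(a₁,…,a_K) with all aᵢ > 1, the mode has j-th component (aⱼ − 1)/(Σaᵢ − K).
Here Σaᵢ = 68 and K = 4, so p(green) = (13 − 1)/(68 − 4) = 12/64 ≈ 0.188.

MAP estimate of p(green) = 0.188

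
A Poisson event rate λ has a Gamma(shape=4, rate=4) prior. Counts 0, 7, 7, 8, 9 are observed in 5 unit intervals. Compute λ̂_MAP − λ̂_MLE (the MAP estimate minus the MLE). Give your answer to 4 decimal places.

Σxᵢ = 31. Posterior is Gamma(35, 9); MAP = (35−1)/9 = 34/9 ≈ 3.77778.
MLE = x̄ = 31/5 ≈ 6.20000.
Difference = 34/9 − 31/5 = -109/45 ≈ -2.4222.

MAP − MLE = -2.4222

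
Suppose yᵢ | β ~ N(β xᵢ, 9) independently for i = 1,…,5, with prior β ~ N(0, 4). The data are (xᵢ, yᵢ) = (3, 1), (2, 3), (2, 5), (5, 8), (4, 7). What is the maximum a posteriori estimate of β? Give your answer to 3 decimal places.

β̂_MAP = 1.444

log p(β | y) = −Σ(yᵢ − βxᵢ)²/(2·9) − β²/(2·4) + const.
Setting the derivative to zero: Σxᵢ(yᵢ − βxᵢ)/9 − β/4 = 0, so β = Σxᵢyᵢ / (Σxᵢ² + σ²/τ²).
Σxᵢyᵢ = 3·1 + 2·3 + 2·5 + 5·8 + 4·7 = 87; Σxᵢ² = 58; σ²/τ² = 2.25.
β̂_MAP = 87 / (58 + 2.25) = 87/60.25 ≈ 1.444.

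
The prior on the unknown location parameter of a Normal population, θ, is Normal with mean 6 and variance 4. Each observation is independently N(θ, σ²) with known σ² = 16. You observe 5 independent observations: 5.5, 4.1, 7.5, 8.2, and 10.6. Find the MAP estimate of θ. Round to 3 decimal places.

n = 5; x̄ = (5.5 + 4.1 + 7.5 + 8.2 + 10.6)/5 = 35.9/5 = 7.18.
For a Normal prior and Normal likelihood with known variance, the posterior is Normal; its mode equals its mean, the precision-weighted average.
Prior precision 1/σ₀² = 1/4 = 0.25; data precision n/σ² = 5/16 = 0.3125.
θ̂ = (0.25·6 + 0.3125·7.18) / (0.25 + 0.3125) = 3.74375/0.5625 = 599/90 ≈ 6.656.

θ̂_MAP = 6.656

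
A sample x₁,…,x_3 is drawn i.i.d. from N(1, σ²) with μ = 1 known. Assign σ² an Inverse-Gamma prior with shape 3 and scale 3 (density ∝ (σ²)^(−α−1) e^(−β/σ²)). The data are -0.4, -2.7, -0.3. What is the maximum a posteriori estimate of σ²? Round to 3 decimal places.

Sum of squared deviations about the known mean: SS = (-0.4−1)² + (-2.7−1)² + (-0.3−1)² = 17.34.
The Normal likelihood contributes (σ²)^(−n/2) exp(−SS/(2σ²)), so the posterior is Inverse-Gamma(α + n/2, β + SS/2) = Inverse-Gamma(4.5, 11.67).
The mode of Inverse-Gamma(a, b) is b/(a+1) = 11.67/5.5 ≈ 2.122.

σ̂²_MAP = 2.122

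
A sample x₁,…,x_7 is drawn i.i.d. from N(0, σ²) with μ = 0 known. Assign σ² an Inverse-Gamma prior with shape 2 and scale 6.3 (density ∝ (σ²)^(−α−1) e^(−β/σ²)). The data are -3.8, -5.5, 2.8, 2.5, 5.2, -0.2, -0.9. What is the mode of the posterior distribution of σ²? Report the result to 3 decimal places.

σ̂²_MAP = 7.636

Sum of squared deviations about the known mean: SS = (-3.8−0)² + (-5.5−0)² + (2.8−0)² + (2.5−0)² + (5.2−0)² + (-0.2−0)² + (-0.9−0)² = 86.67.
The Normal likelihood contributes (σ²)^(−n/2) exp(−SS/(2σ²)), so the posterior is Inverse-Gamma(α + n/2, β + SS/2) = Inverse-Gamma(5.5, 49.635).
The mode of Inverse-Gamma(a, b) is b/(a+1) = 49.635/6.5 ≈ 7.636.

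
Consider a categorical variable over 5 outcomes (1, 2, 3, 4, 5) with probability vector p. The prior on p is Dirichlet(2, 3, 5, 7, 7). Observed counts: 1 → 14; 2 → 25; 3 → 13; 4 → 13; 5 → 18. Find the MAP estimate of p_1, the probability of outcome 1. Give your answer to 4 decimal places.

MAP estimate: 0.1471

The posterior is Dirichlet(αᵢ + nᵢ) = Dirichlet(16, 28, 18, 20, 25).
For a Dirichlet(a₁,…,a_K) with all aᵢ > 1, the mode has j-th component (aⱼ − 1)/(Σaᵢ − K).
Here Σaᵢ = 107 and K = 5, so p_1 = (16 − 1)/(107 − 5) = 15/102 ≈ 0.1471.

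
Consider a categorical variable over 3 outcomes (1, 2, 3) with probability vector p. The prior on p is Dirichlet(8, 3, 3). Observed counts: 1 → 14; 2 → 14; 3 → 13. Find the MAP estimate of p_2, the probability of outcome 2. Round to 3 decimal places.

The posterior is Dirichlet(αᵢ + nᵢ) = Dirichlet(22, 17, 16).
For a Dirichlet(a₁,…,a_K) with all aᵢ > 1, the mode has j-th component (aⱼ − 1)/(Σaᵢ − K).
Here Σaᵢ = 55 and K = 3, so p_2 = (17 − 1)/(55 − 3) = 16/52 ≈ 0.308.

MAP estimate: 0.308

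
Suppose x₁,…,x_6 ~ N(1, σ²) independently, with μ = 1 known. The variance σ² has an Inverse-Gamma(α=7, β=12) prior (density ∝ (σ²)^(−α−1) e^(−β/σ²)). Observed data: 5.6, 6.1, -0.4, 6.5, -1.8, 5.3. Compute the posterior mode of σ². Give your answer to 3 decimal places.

σ̂²_MAP = 5.896

Sum of squared deviations about the known mean: SS = (5.6−1)² + (6.1−1)² + (-0.4−1)² + (6.5−1)² + (-1.8−1)² + (5.3−1)² = 105.71.
The Normal likelihood contributes (σ²)^(−n/2) exp(−SS/(2σ²)), so the posterior is Inverse-Gamma(α + n/2, β + SS/2) = Inverse-Gamma(10, 64.855).
The mode of Inverse-Gamma(a, b) is b/(a+1) = 64.855/11 ≈ 5.896.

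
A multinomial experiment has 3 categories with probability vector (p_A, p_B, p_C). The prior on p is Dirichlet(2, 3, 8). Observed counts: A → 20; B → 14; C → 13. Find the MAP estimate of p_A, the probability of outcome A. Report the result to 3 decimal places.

MAP estimate of p_A = 0.368

The posterior is Dirichlet(αᵢ + nᵢ) = Dirichlet(22, 17, 21).
For a Dirichlet(a₁,…,a_K) with all aᵢ > 1, the mode has j-th component (aⱼ − 1)/(Σaᵢ − K).
Here Σaᵢ = 60 and K = 3, so p_A = (22 − 1)/(60 − 3) = 21/57 ≈ 0.368.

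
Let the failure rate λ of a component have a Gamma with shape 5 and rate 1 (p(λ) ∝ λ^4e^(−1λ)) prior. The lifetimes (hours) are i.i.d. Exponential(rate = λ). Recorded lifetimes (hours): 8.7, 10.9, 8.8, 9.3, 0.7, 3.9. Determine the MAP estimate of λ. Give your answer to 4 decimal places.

The Exponential(rate=λ) likelihood is ∝ λ^n e^(−λΣtᵢ). Here n = 6 and Σtᵢ = 8.7 + 10.9 + 8.8 + 9.3 + 0.7 + 3.9 = 42.3.
Posterior ∝ λ^4e^(−1λ) · λ^6e^(−42.3λ) = λ^10e^(−43.3λ), i.e. Gamma(11, 43.3).
Mode = (a−1)/b = 10/43.3 ≈ 0.2309.

λ̂_MAP = 0.2309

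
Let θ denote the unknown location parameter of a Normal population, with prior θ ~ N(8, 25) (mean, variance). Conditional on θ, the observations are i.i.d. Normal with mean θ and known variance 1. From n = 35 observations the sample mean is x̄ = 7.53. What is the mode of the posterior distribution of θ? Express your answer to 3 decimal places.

n = 35, x̄ = 7.53.
For a Normal prior and Normal likelihood with known variance, the posterior is Normal; its mode equals its mean, the precision-weighted average.
Prior precision 1/σ₀² = 1/25 = 0.04; data precision n/σ² = 35/1 = 35.
θ̂ = (0.04·8 + 35·7.53) / (0.04 + 35) = 263.87/35.04 = 26387/3504 ≈ 7.531.

θ̂_MAP = 7.531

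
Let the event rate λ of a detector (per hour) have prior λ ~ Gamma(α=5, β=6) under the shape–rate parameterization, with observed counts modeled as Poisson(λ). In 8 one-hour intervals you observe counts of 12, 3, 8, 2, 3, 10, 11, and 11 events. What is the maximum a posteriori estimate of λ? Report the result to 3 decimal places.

Σxᵢ = 12+3+8+2+3+10+11+11 = 60, with n = 8.
Posterior ∝ λ^4e^(−6λ) · λ^60e^(−8λ) = λ^64e^(−14λ), i.e. Gamma(shape=65, rate=14).
The mode of a Gamma(a, b) with a ≥ 1 (shape–rate) is (a−1)/b = 64/14 ≈ 4.571.

λ̂_MAP = 4.571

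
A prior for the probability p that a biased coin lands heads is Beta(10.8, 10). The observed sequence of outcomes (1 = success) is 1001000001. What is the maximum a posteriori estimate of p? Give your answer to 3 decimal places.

Prior: Beta(10.8, 10).
Data: 3 successes in 10 trials (from the sequence). The binomial likelihood contributes p^3(1−p)^7, so the posterior is Beta(10.8+3, 10+7) = Beta(13.8, 17).
For Beta(a, b) with a, b > 1 the mode is (a−1)/(a+b−2) = 12.8/28.8 ≈ 0.444.

p̂_MAP = 0.444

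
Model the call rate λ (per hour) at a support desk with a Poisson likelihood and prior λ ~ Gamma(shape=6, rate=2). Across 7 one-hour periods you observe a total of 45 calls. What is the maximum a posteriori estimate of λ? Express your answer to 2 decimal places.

Σxᵢ = 45, n = 7.
Posterior ∝ λ^5e^(−2λ) · λ^45e^(−7λ) = λ^50e^(−9λ), i.e. Gamma(shape=51, rate=9).
The mode of a Gamma(a, b) with a ≥ 1 (shape–rate) is (a−1)/b = 50/9 ≈ 5.56.

λ̂_MAP = 5.56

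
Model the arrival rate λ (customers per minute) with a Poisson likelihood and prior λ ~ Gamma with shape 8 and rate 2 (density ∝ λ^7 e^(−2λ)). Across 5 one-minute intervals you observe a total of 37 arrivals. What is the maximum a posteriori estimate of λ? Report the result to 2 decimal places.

Σxᵢ = 37, n = 5.
Posterior ∝ λ^7e^(−2λ) · λ^37e^(−5λ) = λ^44e^(−7λ), i.e. Gamma(shape=45, rate=7).
The mode of a Gamma(a, b) with a ≥ 1 (shape–rate) is (a−1)/b = 44/7 ≈ 6.29.

λ̂_MAP = 6.29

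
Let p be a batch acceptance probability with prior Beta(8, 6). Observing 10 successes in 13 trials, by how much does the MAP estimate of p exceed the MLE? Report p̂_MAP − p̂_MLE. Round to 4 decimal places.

MAP − MLE = -0.0892

Posterior is Beta(18, 9); MAP = (18−1)/(27−2) = 17/25 ≈ 0.68000.
MLE ignores the prior: p̂_MLE = k/n = 10/13 ≈ 0.76923.
Difference = 17/25 − 10/13 = -29/325 ≈ -0.0892.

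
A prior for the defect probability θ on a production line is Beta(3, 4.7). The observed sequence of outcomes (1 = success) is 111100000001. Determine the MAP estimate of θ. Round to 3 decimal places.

Prior: Beta(3, 4.7).
Data: 5 successes in 12 trials (from the sequence). The binomial likelihood contributes θ^5(1−θ)^7, so the posterior is Beta(3+5, 4.7+7) = Beta(8, 11.7).
For Beta(a, b) with a, b > 1 the mode is (a−1)/(a+b−2) = 7/17.7 ≈ 0.395.

θ̂_MAP = 0.395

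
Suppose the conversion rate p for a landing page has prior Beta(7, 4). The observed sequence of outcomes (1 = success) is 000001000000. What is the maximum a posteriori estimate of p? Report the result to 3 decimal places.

p̂_MAP = 0.333

Prior: Beta(7, 4).
Data: 1 success in 12 trials (from the sequence). The binomial likelihood contributes p(1−p)^11, so the posterior is Beta(7+1, 4+11) = Beta(8, 15).
For Beta(a, b) with a, b > 1 the mode is (a−1)/(a+b−2) = 7/21 ≈ 0.333.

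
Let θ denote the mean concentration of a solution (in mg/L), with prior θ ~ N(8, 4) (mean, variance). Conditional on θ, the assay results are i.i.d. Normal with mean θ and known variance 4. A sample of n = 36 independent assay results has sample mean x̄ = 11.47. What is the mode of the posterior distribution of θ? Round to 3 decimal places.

θ̂_MAP = 11.376

n = 36, x̄ = 11.47.
For a Normal prior and Normal likelihood with known variance, the posterior is Normal; its mode equals its mean, the precision-weighted average.
Prior precision 1/σ₀² = 1/4 = 0.25; data precision n/σ² = 36/4 = 9.
θ̂ = (0.25·8 + 9·11.47) / (0.25 + 9) = 105.23/9.25 = 10523/925 ≈ 11.376.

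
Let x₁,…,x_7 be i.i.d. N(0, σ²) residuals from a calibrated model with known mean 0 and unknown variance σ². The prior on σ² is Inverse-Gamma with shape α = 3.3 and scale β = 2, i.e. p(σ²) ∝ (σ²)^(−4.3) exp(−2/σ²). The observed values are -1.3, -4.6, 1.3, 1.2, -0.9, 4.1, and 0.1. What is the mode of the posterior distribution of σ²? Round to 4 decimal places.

Sum of squared deviations about the known mean: SS = (-1.3−0)² + (-4.6−0)² + (1.3−0)² + (1.2−0)² + (-0.9−0)² + (4.1−0)² + (0.1−0)² = 43.61.
The Normal likelihood contributes (σ²)^(−n/2) exp(−SS/(2σ²)), so the posterior is Inverse-Gamma(α + n/2, β + SS/2) = Inverse-Gamma(6.8, 23.805).
The mode of Inverse-Gamma(a, b) is b/(a+1) = 23.805/7.8 ≈ 3.0519.

σ̂²_MAP = 3.0519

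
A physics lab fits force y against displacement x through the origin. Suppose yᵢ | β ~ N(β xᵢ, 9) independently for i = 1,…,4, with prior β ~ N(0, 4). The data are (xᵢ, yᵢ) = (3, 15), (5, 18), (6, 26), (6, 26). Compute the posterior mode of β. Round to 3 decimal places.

log p(β | y) = −Σ(yᵢ − βxᵢ)²/(2·9) − β²/(2·4) + const.
Setting the derivative to zero: Σxᵢ(yᵢ − βxᵢ)/9 − β/4 = 0, so β = Σxᵢyᵢ / (Σxᵢ² + σ²/τ²).
Σxᵢyᵢ = 3·15 + 5·18 + 6·26 + 6·26 = 447; Σxᵢ² = 106; σ²/τ² = 2.25.
β̂_MAP = 447 / (106 + 2.25) = 447/108.25 ≈ 4.129.

β̂_MAP = 4.129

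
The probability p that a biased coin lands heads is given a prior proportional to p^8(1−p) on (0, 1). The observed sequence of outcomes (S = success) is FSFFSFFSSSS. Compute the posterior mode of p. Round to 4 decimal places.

p̂_MAP = 0.7000

The prior density ∝ p^8(1−p)^1 is the kernel of Beta(9, 2).
Data: 6 successes in 11 trials (from the sequence). The binomial likelihood contributes p^6(1−p)^5, so the posterior is Beta(9+6, 2+5) = Beta(15, 7).
For Beta(a, b) with a, b > 1 the mode is (a−1)/(a+b−2) = 14/20 ≈ 0.7000.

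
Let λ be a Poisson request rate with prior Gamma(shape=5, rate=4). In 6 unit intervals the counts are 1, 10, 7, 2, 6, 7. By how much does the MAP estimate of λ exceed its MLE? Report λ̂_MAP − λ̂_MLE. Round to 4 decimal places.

MAP − MLE = -1.8000

Σxᵢ = 33. Posterior is Gamma(38, 10); MAP = (38−1)/10 = 37/10 ≈ 3.70000.
MLE = x̄ = 33/6 ≈ 5.50000.
Difference = 37/10 − 33/6 = -9/5 ≈ -1.8000.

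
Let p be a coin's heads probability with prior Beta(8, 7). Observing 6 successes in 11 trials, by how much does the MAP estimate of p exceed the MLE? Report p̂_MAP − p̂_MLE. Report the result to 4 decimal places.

MAP − MLE = -0.0038

Posterior is Beta(14, 12); MAP = (14−1)/(26−2) = 13/24 ≈ 0.54167.
MLE ignores the prior: p̂_MLE = k/n = 6/11 ≈ 0.54545.
Difference = 13/24 − 6/11 = -1/264 ≈ -0.0038.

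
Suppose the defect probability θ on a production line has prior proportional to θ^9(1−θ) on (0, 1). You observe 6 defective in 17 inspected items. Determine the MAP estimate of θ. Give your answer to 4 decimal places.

θ̂_MAP = 0.5556

The prior density ∝ θ^9(1−θ)^1 is the kernel of Beta(10, 2).
Data: 6 successes in 17 trials. The binomial likelihood contributes θ^6(1−θ)^11, so the posterior is Beta(10+6, 2+11) = Beta(16, 13).
For Beta(a, b) with a, b > 1 the mode is (a−1)/(a+b−2) = 15/27 ≈ 0.5556.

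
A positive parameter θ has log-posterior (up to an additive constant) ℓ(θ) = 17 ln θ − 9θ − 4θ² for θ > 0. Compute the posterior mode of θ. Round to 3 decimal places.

θ̂_MAP = 1.000

ℓ'(θ) = 17/θ − 9 − 8θ. Setting this to zero and multiplying by θ: 8θ² + 9θ − 17 = 0.
θ = (−9 + √(9² + 4·8·17)) / (2·8) = (−9 + √625) / 16 = (−9 + 25)/16 = 1.
ℓ''(θ) = −17/θ² − 8 < 0, confirming a maximum.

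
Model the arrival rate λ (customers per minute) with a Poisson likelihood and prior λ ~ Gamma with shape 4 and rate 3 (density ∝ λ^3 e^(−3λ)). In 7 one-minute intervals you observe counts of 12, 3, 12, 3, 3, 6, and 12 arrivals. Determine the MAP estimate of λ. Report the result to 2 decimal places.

Σxᵢ = 12+3+12+3+3+6+12 = 51, with n = 7.
Posterior ∝ λ^3e^(−3λ) · λ^51e^(−7λ) = λ^54e^(−10λ), i.e. Gamma(shape=55, rate=10).
The mode of a Gamma(a, b) with a ≥ 1 (shape–rate) is (a−1)/b = 54/10 ≈ 5.40.

λ̂_MAP = 5.40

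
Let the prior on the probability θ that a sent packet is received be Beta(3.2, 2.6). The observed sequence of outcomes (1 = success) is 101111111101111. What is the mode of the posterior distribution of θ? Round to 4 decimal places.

θ̂_MAP = 0.8085

Prior: Beta(3.2, 2.6).
Data: 13 successes in 15 trials (from the sequence). The binomial likelihood contributes θ^13(1−θ)^2, so the posterior is Beta(3.2+13, 2.6+2) = Beta(16.2, 4.6).
For Beta(a, b) with a, b > 1 the mode is (a−1)/(a+b−2) = 15.2/18.8 ≈ 0.8085.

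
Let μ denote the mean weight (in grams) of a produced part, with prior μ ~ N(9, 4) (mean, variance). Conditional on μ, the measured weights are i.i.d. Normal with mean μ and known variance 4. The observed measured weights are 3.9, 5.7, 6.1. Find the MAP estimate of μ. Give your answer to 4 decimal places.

μ̂_MAP = 6.1750

n = 3; x̄ = (3.9 + 5.7 + 6.1)/3 = 15.7/3 = 157/30 ≈ 5.2333.
For a Normal prior and Normal likelihood with known variance, the posterior is Normal; its mode equals its mean, the precision-weighted average.
Prior precision 1/σ₀² = 1/4 = 0.25; data precision n/σ² = 3/4 = 0.75.
μ̂ = (0.25·9 + 0.75·(157/30)) / (0.25 + 0.75) = 6.175/1 = 6.1750.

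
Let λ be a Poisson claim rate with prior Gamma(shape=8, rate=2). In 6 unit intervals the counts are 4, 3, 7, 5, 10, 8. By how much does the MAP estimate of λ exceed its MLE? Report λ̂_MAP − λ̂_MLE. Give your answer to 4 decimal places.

Σxᵢ = 37. Posterior is Gamma(45, 8); MAP = (45−1)/8 = 44/8 ≈ 5.50000.
MLE = x̄ = 37/6 ≈ 6.16667.
Difference = 44/8 − 37/6 = -2/3 ≈ -0.6667.

MAP − MLE = -0.6667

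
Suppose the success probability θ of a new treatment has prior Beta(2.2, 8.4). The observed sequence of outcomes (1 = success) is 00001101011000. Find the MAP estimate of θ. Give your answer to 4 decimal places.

θ̂_MAP = 0.2743

Prior: Beta(2.2, 8.4).
Data: 5 successes in 14 trials (from the sequence). The binomial likelihood contributes θ^5(1−θ)^9, so the posterior is Beta(2.2+5, 8.4+9) = Beta(7.2, 17.4).
For Beta(a, b) with a, b > 1 the mode is (a−1)/(a+b−2) = 6.2/22.6 ≈ 0.2743.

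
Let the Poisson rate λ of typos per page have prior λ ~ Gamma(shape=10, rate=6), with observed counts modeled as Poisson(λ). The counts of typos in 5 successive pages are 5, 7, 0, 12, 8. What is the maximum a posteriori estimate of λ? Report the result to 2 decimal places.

Σxᵢ = 5+7+0+12+8 = 32, with n = 5.
Posterior ∝ λ^9e^(−6λ) · λ^32e^(−5λ) = λ^41e^(−11λ), i.e. Gamma(shape=42, rate=11).
The mode of a Gamma(a, b) with a ≥ 1 (shape–rate) is (a−1)/b = 41/11 ≈ 3.73.

λ̂_MAP = 3.73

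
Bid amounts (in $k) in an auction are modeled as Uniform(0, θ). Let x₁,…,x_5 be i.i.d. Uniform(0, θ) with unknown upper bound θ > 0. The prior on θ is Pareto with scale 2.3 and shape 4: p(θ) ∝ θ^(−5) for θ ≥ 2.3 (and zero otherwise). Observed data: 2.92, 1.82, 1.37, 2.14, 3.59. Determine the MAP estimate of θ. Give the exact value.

θ̂_MAP = 3.59

The Uniform(0, θ) likelihood is θ^(−n) for θ ≥ max(xᵢ), zero otherwise. Here max(xᵢ) = 3.59.
Posterior ∝ θ^(−5) · θ^(−5) = θ^(−10) on θ ≥ max(2.3, 3.59) = 3.59.
This density is strictly decreasing in θ, so the posterior mode lies at the lower boundary of the support.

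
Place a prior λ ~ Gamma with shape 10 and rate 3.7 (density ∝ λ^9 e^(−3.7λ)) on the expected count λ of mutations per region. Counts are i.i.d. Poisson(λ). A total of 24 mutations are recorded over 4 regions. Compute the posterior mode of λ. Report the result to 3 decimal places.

Σxᵢ = 24, n = 4.
Posterior ∝ λ^9e^(−3.7λ) · λ^24e^(−4λ) = λ^33e^(−7.7λ), i.e. Gamma(shape=34, rate=7.7).
The mode of a Gamma(a, b) with a ≥ 1 (shape–rate) is (a−1)/b = 33/7.7 ≈ 4.286.

λ̂_MAP = 4.286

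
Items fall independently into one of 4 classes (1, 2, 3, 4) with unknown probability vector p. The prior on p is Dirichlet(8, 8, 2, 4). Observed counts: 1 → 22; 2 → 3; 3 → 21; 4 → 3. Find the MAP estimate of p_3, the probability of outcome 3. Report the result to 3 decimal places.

The posterior is Dirichlet(αᵢ + nᵢ) = Dirichlet(30, 11, 23, 7).
For a Dirichlet(a₁,…,a_K) with all aᵢ > 1, the mode has j-th component (aⱼ − 1)/(Σaᵢ − K).
Here Σaᵢ = 71 and K = 4, so p_3 = (23 − 1)/(71 − 4) = 22/67 ≈ 0.328.

MAP estimate: 0.328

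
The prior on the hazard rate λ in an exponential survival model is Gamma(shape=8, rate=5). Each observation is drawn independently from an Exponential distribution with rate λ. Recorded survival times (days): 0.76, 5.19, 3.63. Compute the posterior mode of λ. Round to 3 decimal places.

λ̂_MAP = 0.686

The Exponential(rate=λ) likelihood is ∝ λ^n e^(−λΣtᵢ). Here n = 3 and Σtᵢ = 0.76 + 5.19 + 3.63 = 9.58.
Posterior ∝ λ^7e^(−5λ) · λ^3e^(−9.58λ) = λ^10e^(−14.58λ), i.e. Gamma(11, 14.58).
Mode = (a−1)/b = 10/14.58 ≈ 0.686.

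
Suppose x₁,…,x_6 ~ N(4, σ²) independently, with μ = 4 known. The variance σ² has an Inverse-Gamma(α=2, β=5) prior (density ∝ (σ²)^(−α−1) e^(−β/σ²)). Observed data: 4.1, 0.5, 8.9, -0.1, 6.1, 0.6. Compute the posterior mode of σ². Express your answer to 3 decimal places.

σ̂²_MAP = 6.588

Sum of squared deviations about the known mean: SS = (4.1−4)² + (0.5−4)² + (8.9−4)² + (-0.1−4)² + (6.1−4)² + (0.6−4)² = 69.05.
The Normal likelihood contributes (σ²)^(−n/2) exp(−SS/(2σ²)), so the posterior is Inverse-Gamma(α + n/2, β + SS/2) = Inverse-Gamma(5, 39.525).
The mode of Inverse-Gamma(a, b) is b/(a+1) = 39.525/6 ≈ 6.588.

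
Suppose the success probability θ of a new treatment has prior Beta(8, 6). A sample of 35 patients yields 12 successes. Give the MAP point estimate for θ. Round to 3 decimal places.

Prior: Beta(8, 6).
Data: 12 successes in 35 trials. The binomial likelihood contributes θ^12(1−θ)^23, so the posterior is Beta(8+12, 6+23) = Beta(20, 29).
For Beta(a, b) with a, b > 1 the mode is (a−1)/(a+b−2) = 19/47 ≈ 0.404.

θ̂_MAP = 0.404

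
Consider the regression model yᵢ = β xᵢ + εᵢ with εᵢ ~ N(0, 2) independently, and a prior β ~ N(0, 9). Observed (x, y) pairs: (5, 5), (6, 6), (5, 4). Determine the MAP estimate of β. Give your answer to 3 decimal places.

β̂_MAP = 0.939

log p(β | y) = −Σ(yᵢ − βxᵢ)²/(2·2) − β²/(2·9) + const.
Setting the derivative to zero: Σxᵢ(yᵢ − βxᵢ)/2 − β/9 = 0, so β = Σxᵢyᵢ / (Σxᵢ² + σ²/τ²).
Σxᵢyᵢ = 5·5 + 6·6 + 5·4 = 81; Σxᵢ² = 86; σ²/τ² = 2/9.
β̂_MAP = 81 / (86 + 2/9) = 81/(776/9) = 729/776 ≈ 0.939.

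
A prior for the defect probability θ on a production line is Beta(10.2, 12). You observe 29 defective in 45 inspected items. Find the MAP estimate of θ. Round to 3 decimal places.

Prior: Beta(10.2, 12).
Data: 29 successes in 45 trials. The binomial likelihood contributes θ^29(1−θ)^16, so the posterior is Beta(10.2+29, 12+16) = Beta(39.2, 28).
For Beta(a, b) with a, b > 1 the mode is (a−1)/(a+b−2) = 38.2/65.2 ≈ 0.586.

θ̂_MAP = 0.586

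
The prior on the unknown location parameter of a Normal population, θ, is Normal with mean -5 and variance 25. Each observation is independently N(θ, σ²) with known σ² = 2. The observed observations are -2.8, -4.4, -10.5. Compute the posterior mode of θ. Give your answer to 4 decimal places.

n = 3; x̄ = ((-2.8) + (-4.4) + (-10.5))/3 = -17.7/3 = -5.9.
For a Normal prior and Normal likelihood with known variance, the posterior is Normal; its mode equals its mean, the precision-weighted average.
Prior precision 1/σ₀² = 1/25 = 0.04; data precision n/σ² = 3/2 = 1.5.
θ̂ = (0.04·(-5) + 1.5·(-5.9)) / (0.04 + 1.5) = (-9.05)/1.54 = -905/154 ≈ -5.8766.

θ̂_MAP = -5.8766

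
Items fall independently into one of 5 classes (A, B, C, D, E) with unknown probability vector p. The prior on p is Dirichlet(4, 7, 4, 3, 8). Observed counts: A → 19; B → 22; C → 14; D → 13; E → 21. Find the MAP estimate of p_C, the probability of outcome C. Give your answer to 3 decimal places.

The posterior is Dirichlet(αᵢ + nᵢ) = Dirichlet(23, 29, 18, 16, 29).
For a Dirichlet(a₁,…,a_K) with all aᵢ > 1, the mode has j-th component (aⱼ − 1)/(Σaᵢ − K).
Here Σaᵢ = 115 and K = 5, so p_C = (18 − 1)/(115 − 5) = 17/110 ≈ 0.155.

MAP estimate of p_C = 0.155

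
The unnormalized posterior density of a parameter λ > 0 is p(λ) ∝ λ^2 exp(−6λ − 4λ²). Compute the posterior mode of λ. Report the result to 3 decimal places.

λ̂_MAP = 0.250

ℓ'(λ) = 2/λ − 6 − 8λ. Setting this to zero and multiplying by λ: 8λ² + 6λ − 2 = 0.
λ = (−6 + √(6² + 4·8·2)) / (2·8) = (−6 + √100) / 16 = (−6 + 10)/16 = 1/4.
ℓ''(λ) = −2/λ² − 8 < 0, confirming a maximum.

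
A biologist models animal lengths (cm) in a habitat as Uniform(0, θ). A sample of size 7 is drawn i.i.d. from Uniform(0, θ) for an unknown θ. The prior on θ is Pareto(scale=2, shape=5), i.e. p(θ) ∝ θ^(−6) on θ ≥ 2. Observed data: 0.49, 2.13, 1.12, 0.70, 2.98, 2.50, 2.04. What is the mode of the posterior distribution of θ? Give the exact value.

θ̂_MAP = 2.98

The Uniform(0, θ) likelihood is θ^(−n) for θ ≥ max(xᵢ), zero otherwise. Here max(xᵢ) = 2.98.
Posterior ∝ θ^(−6) · θ^(−7) = θ^(−13) on θ ≥ max(2, 2.98) = 2.98.
This density is strictly decreasing in θ, so the posterior mode lies at the lower boundary of the support.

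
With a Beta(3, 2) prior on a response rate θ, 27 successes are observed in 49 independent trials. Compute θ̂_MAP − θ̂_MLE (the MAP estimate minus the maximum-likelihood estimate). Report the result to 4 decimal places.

Posterior is Beta(30, 24); MAP = (30−1)/(54−2) = 29/52 ≈ 0.55769.
MLE ignores the prior: θ̂_MLE = k/n = 27/49 ≈ 0.55102.
Difference = 29/52 − 27/49 = 17/2548 ≈ 0.0067.

MAP − MLE = 0.0067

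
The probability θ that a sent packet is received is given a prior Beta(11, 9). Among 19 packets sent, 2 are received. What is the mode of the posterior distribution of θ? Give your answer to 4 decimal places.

Prior: Beta(11, 9).
Data: 2 successes in 19 trials. The binomial likelihood contributes θ^2(1−θ)^17, so the posterior is Beta(11+2, 9+17) = Beta(13, 26).
For Beta(a, b) with a, b > 1 the mode is (a−1)/(a+b−2) = 12/37 ≈ 0.3243.

θ̂_MAP = 0.3243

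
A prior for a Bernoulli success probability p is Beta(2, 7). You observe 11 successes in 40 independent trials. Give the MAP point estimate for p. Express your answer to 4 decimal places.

p̂_MAP = 0.2553

Prior: Beta(2, 7).
Data: 11 successes in 40 trials. The binomial likelihood contributes p^11(1−p)^29, so the posterior is Beta(2+11, 7+29) = Beta(13, 36).
For Beta(a, b) with a, b > 1 the mode is (a−1)/(a+b−2) = 12/47 ≈ 0.2553.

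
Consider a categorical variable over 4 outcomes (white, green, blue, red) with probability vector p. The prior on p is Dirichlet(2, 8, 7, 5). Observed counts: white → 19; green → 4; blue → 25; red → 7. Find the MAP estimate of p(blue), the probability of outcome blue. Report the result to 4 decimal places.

The posterior is Dirichlet(αᵢ + nᵢ) = Dirichlet(21, 12, 32, 12).
For a Dirichlet(a₁,…,a_K) with all aᵢ > 1, the mode has j-th component (aⱼ − 1)/(Σaᵢ − K).
Here Σaᵢ = 77 and K = 4, so p(blue) = (32 − 1)/(77 − 4) = 31/73 ≈ 0.4247.

MAP estimate of p(blue) = 0.4247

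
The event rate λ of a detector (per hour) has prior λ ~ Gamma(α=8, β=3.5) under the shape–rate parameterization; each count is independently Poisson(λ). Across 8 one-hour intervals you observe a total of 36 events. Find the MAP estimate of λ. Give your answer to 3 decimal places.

λ̂_MAP = 3.739

Σxᵢ = 36, n = 8.
Posterior ∝ λ^7e^(−3.5λ) · λ^36e^(−8λ) = λ^43e^(−11.5λ), i.e. Gamma(shape=44, rate=11.5).
The mode of a Gamma(a, b) with a ≥ 1 (shape–rate) is (a−1)/b = 43/11.5 ≈ 3.739.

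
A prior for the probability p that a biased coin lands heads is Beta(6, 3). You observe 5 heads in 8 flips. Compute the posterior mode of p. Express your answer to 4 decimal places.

Prior: Beta(6, 3).
Data: 5 successes in 8 trials. The binomial likelihood contributes p^5(1−p)^3, so the posterior is Beta(6+5, 3+3) = Beta(11, 6).
For Beta(a, b) with a, b > 1 the mode is (a−1)/(a+b−2) = 10/15 ≈ 0.6667.

p̂_MAP = 0.6667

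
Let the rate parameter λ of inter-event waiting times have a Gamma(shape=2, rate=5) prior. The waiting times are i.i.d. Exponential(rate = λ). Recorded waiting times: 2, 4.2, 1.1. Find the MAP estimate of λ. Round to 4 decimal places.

The Exponential(rate=λ) likelihood is ∝ λ^n e^(−λΣtᵢ). Here n = 3 and Σtᵢ = 2 + 4.2 + 1.1 = 7.3.
Posterior ∝ λe^(−5λ) · λ^3e^(−7.3λ) = λ^4e^(−12.3λ), i.e. Gamma(5, 12.3).
Mode = (a−1)/b = 4/12.3 ≈ 0.3252.

λ̂_MAP = 0.3252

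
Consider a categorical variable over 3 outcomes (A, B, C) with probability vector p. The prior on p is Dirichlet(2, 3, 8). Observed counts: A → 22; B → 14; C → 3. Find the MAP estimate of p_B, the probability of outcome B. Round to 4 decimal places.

The posterior is Dirichlet(αᵢ + nᵢ) = Dirichlet(24, 17, 11).
For a Dirichlet(a₁,…,a_K) with all aᵢ > 1, the mode has j-th component (aⱼ − 1)/(Σaᵢ − K).
Here Σaᵢ = 52 and K = 3, so p_B = (17 − 1)/(52 − 3) = 16/49 ≈ 0.3265.

MAP estimate of p_B = 0.3265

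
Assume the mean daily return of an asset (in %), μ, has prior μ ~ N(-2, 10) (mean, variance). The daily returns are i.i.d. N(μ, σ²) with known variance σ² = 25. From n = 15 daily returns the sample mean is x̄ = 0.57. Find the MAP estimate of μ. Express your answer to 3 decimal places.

μ̂_MAP = 0.203

n = 15, x̄ = 0.57.
For a Normal prior and Normal likelihood with known variance, the posterior is Normal; its mode equals its mean, the precision-weighted average.
Prior precision 1/σ₀² = 1/10 = 0.1; data precision n/σ² = 15/25 = 0.6.
μ̂ = (0.1·(-2) + 0.6·0.57) / (0.1 + 0.6) = 0.142/0.7 = 71/350 ≈ 0.203.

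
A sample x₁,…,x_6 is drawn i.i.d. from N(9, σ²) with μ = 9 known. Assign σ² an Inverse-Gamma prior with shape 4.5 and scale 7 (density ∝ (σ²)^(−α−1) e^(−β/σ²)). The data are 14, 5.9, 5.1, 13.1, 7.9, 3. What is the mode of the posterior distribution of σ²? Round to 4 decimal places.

σ̂²_MAP = 6.9318

Sum of squared deviations about the known mean: SS = (14−9)² + (5.9−9)² + (5.1−9)² + (13.1−9)² + (7.9−9)² + (3−9)² = 103.84.
The Normal likelihood contributes (σ²)^(−n/2) exp(−SS/(2σ²)), so the posterior is Inverse-Gamma(α + n/2, β + SS/2) = Inverse-Gamma(7.5, 58.92).
The mode of Inverse-Gamma(a, b) is b/(a+1) = 58.92/8.5 ≈ 6.9318.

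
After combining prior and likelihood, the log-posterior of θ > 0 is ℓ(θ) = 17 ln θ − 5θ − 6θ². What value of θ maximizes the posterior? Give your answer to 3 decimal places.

ℓ'(θ) = 17/θ − 5 − 12θ. Setting this to zero and multiplying by θ: 12θ² + 5θ − 17 = 0.
θ = (−5 + √(5² + 4·12·17)) / (2·12) = (−5 + √841) / 24 = (−5 + 29)/24 = 1.
ℓ''(θ) = −17/θ² − 12 < 0, confirming a maximum.

θ̂_MAP = 1.000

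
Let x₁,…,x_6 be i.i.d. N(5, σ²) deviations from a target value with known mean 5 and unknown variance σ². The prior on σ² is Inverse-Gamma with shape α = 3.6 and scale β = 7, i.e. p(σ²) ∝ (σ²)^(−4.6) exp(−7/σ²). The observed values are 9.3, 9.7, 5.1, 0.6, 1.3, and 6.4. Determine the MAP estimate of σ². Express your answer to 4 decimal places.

σ̂²_MAP = 5.8947

Sum of squared deviations about the known mean: SS = (9.3−5)² + (9.7−5)² + (5.1−5)² + (0.6−5)² + (1.3−5)² + (6.4−5)² = 75.6.
The Normal likelihood contributes (σ²)^(−n/2) exp(−SS/(2σ²)), so the posterior is Inverse-Gamma(α + n/2, β + SS/2) = Inverse-Gamma(6.6, 44.8).
The mode of Inverse-Gamma(a, b) is b/(a+1) = 44.8/7.6 ≈ 5.8947.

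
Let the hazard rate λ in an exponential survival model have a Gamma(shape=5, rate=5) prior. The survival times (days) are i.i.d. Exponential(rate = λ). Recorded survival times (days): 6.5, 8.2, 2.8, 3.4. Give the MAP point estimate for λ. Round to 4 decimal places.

The Exponential(rate=λ) likelihood is ∝ λ^n e^(−λΣtᵢ). Here n = 4 and Σtᵢ = 6.5 + 8.2 + 2.8 + 3.4 = 20.9.
Posterior ∝ λ^4e^(−5λ) · λ^4e^(−20.9λ) = λ^8e^(−25.9λ), i.e. Gamma(9, 25.9).
Mode = (a−1)/b = 8/25.9 ≈ 0.3089.

λ̂_MAP = 0.3089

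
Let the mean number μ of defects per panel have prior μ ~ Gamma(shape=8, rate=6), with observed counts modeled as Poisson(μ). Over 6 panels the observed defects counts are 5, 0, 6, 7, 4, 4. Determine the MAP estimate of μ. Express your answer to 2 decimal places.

Σxᵢ = 5+0+6+7+4+4 = 26, with n = 6.
Posterior ∝ μ^7e^(−6μ) · μ^26e^(−6μ) = μ^33e^(−12μ), i.e. Gamma(shape=34, rate=12).
The mode of a Gamma(a, b) with a ≥ 1 (shape–rate) is (a−1)/b = 33/12 ≈ 2.75.

μ̂_MAP = 2.75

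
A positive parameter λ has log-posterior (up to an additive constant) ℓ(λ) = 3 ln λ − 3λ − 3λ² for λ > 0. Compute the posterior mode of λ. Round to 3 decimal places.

ℓ'(λ) = 3/λ − 3 − 6λ. Setting this to zero and multiplying by λ: 6λ² + 3λ − 3 = 0.
λ = (−3 + √(3² + 4·6·3)) / (2·6) = (−3 + √81) / 12 = (−3 + 9)/12 = 1/2.
ℓ''(λ) = −3/λ² − 6 < 0, confirming a maximum.

λ̂_MAP = 0.500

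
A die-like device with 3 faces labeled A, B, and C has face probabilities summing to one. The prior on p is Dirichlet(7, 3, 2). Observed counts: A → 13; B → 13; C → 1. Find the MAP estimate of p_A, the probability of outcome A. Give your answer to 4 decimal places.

MAP estimate of p_A = 0.5278

The posterior is Dirichlet(αᵢ + nᵢ) = Dirichlet(20, 16, 3).
For a Dirichlet(a₁,…,a_K) with all aᵢ > 1, the mode has j-th component (aⱼ − 1)/(Σaᵢ − K).
Here Σaᵢ = 39 and K = 3, so p_A = (20 − 1)/(39 − 3) = 19/36 ≈ 0.5278.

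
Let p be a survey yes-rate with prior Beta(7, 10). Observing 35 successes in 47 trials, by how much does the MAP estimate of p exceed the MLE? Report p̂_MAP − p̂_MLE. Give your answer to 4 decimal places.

MAP − MLE = -0.0834

Posterior is Beta(42, 22); MAP = (42−1)/(64−2) = 41/62 ≈ 0.66129.
MLE ignores the prior: p̂_MLE = k/n = 35/47 ≈ 0.74468.
Difference = 41/62 − 35/47 = -243/2914 ≈ -0.0834.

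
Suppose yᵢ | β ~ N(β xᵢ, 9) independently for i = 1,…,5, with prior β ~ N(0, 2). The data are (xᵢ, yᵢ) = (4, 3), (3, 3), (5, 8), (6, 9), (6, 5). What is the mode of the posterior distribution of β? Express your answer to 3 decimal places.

log p(β | y) = −Σ(yᵢ − βxᵢ)²/(2·9) − β²/(2·2) + const.
Setting the derivative to zero: Σxᵢ(yᵢ − βxᵢ)/9 − β/2 = 0, so β = Σxᵢyᵢ / (Σxᵢ² + σ²/τ²).
Σxᵢyᵢ = 4·3 + 3·3 + 5·8 + 6·9 + 6·5 = 145; Σxᵢ² = 122; σ²/τ² = 4.5.
β̂_MAP = 145 / (122 + 4.5) = 145/126.5 ≈ 1.146.

β̂_MAP = 1.146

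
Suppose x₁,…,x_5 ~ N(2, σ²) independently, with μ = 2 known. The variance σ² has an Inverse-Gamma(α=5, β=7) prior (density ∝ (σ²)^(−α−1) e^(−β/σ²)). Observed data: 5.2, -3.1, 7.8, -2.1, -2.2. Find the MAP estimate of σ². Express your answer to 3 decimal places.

Sum of squared deviations about the known mean: SS = (5.2−2)² + (-3.1−2)² + (7.8−2)² + (-2.1−2)² + (-2.2−2)² = 104.34.
The Normal likelihood contributes (σ²)^(−n/2) exp(−SS/(2σ²)), so the posterior is Inverse-Gamma(α + n/2, β + SS/2) = Inverse-Gamma(7.5, 59.17).
The mode of Inverse-Gamma(a, b) is b/(a+1) = 59.17/8.5 ≈ 6.961.

σ̂²_MAP = 6.961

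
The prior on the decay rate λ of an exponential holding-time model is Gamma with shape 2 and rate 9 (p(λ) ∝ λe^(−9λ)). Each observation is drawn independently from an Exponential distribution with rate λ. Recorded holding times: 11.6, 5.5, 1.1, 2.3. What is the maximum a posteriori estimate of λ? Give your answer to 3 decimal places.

λ̂_MAP = 0.169

The Exponential(rate=λ) likelihood is ∝ λ^n e^(−λΣtᵢ). Here n = 4 and Σtᵢ = 11.6 + 5.5 + 1.1 + 2.3 = 20.5.
Posterior ∝ λe^(−9λ) · λ^4e^(−20.5λ) = λ^5e^(−29.5λ), i.e. Gamma(6, 29.5).
Mode = (a−1)/b = 5/29.5 ≈ 0.169.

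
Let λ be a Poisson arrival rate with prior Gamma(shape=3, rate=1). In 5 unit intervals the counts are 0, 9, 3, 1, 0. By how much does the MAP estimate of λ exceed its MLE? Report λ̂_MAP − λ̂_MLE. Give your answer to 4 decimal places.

Σxᵢ = 13. Posterior is Gamma(16, 6); MAP = (16−1)/6 = 15/6 ≈ 2.50000.
MLE = x̄ = 13/5 ≈ 2.60000.
Difference = 15/6 − 13/5 = -1/10 ≈ -0.1000.

MAP − MLE = -0.1000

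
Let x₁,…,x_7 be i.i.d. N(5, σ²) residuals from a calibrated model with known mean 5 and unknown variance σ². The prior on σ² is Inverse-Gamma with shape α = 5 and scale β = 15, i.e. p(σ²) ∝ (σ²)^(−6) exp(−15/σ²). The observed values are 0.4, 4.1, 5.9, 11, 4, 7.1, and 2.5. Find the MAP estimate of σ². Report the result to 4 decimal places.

Sum of squared deviations about the known mean: SS = (0.4−5)² + (4.1−5)² + (5.9−5)² + (11−5)² + (4−5)² + (7.1−5)² + (2.5−5)² = 70.44.
The Normal likelihood contributes (σ²)^(−n/2) exp(−SS/(2σ²)), so the posterior is Inverse-Gamma(α + n/2, β + SS/2) = Inverse-Gamma(8.5, 50.22).
The mode of Inverse-Gamma(a, b) is b/(a+1) = 50.22/9.5 ≈ 5.2863.

σ̂²_MAP = 5.2863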